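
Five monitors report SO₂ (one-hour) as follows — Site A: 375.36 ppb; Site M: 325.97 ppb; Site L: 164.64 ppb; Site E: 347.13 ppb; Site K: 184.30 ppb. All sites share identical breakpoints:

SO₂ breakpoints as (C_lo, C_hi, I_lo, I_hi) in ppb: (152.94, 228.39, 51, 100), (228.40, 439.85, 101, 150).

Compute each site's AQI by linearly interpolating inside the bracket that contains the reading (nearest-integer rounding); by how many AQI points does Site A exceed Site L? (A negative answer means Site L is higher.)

76

Site A: row 228.40–439.85 (AQI 101–150). (150−101)·(375.36−228.40)/(439.85−228.40) + 101 = 49·146.96/211.45 + 101 ≈ 135.06 → 135.
Site M 325.97: bracket 228.40–439.85 → index 101–150; slope 49/211.45, offset 97.57.
AQI = 101 + 49/211.45·97.57 ≈ 123.61 ⇒ 124.
Site L: 164.64 lies in 152.94–228.39, so I_lo=51, I_hi=100, C_lo=152.94, C_hi=228.39.
(100−51)/(228.39−152.94) × (164.64−152.94) + 51 = 49/75.45 × 11.70 + 51 ≈ 58.60 → 59.
Site E: 347.13 ∈ [228.40, 439.85] ↔ index [101, 150].
101 + (347.13−228.40)·(150−101)/(439.85−228.40) = 101 + 118.73·49/211.45 ≈ 128.51, so AQI = 129.
Site K 184.30: bracket 152.94–228.39 → index 51–100; slope 49/75.45, offset 31.36.
AQI = 51 + 49/75.45·31.36 ≈ 71.37 ⇒ 71.
AQIs: Site A=135, Site M=124, Site L=59, Site E=129, Site K=71. Site A (135) − Site L (59) = 76.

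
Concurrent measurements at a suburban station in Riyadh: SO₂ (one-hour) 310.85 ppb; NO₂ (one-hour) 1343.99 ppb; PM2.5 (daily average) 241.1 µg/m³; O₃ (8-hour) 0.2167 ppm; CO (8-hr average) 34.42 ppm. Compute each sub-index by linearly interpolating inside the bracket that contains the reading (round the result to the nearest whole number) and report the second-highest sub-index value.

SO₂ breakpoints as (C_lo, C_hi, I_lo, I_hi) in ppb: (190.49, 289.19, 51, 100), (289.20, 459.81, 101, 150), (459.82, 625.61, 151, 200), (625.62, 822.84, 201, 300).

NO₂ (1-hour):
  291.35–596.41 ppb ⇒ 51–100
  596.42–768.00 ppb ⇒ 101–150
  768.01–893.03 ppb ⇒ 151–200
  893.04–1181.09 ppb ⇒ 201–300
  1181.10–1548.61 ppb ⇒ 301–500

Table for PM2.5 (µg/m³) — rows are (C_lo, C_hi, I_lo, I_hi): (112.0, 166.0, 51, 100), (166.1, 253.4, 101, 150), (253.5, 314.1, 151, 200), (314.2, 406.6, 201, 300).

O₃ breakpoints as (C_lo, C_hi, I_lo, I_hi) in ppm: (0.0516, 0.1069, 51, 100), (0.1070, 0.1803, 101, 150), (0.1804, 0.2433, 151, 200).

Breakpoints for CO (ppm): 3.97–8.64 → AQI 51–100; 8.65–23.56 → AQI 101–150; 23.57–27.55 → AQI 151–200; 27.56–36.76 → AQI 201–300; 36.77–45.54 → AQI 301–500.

SO₂: row 289.20–459.81 (AQI 101–150). (150−101)·(310.85−289.20)/(459.81−289.20) + 101 = 49·21.65/170.61 + 101 ≈ 107.22 → 107.
NO₂: 1343.99 lies in 1181.10–1548.61, so I_lo=301, I_hi=500, C_lo=1181.10, C_hi=1548.61.
(500−301)/(1548.61−1181.10) × (1343.99−1181.10) + 301 = 199/367.51 × 162.89 + 301 ≈ 389.20 → 389.
PM2.5: 241.1 lies in 166.1–253.4, so I_lo=101, I_hi=150, C_lo=166.1, C_hi=253.4.
(150−101)/(253.4−166.1) × (241.1−166.1) + 101 = 49/87.3 × 75.0 + 101 ≈ 143.10 → 143.
O₃ 0.2167: bracket 0.1804–0.2433 → index 151–200; slope 49/0.0629, offset 0.0363.
AQI = 151 + 49/0.0629·0.0363 ≈ 179.28 ⇒ 179.
CO 34.42: bracket 27.56–36.76 → index 201–300; slope 99/9.20, offset 6.86.
AQI = 201 + 99/9.20·6.86 ≈ 274.82 ⇒ 275.
Sub-indices: SO₂→107, NO₂→389, PM2.5→143, O₃→179, CO→275. Ranked high→low: 389, 275, 179, 143, 107. Second-highest sub-index = 275.

275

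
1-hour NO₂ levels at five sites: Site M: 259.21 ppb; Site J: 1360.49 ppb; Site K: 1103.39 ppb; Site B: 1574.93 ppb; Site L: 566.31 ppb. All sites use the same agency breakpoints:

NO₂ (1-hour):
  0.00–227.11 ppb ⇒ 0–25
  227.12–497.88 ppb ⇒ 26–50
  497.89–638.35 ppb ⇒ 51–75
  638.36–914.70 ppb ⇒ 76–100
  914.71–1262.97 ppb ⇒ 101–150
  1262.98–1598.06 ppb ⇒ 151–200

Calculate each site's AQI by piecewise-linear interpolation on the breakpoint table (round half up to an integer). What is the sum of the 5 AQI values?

Site M 259.21: bracket 227.12–497.88 → index 26–50; slope 24/270.76, offset 32.09.
AQI = 26 + 24/270.76·32.09 ≈ 28.84 ⇒ 29.
Site J: 1360.49 lies in 1262.98–1598.06, so I_lo=151, I_hi=200, C_lo=1262.98, C_hi=1598.06.
(200−151)/(1598.06−1262.98) × (1360.49−1262.98) + 151 = 49/335.08 × 97.51 + 151 ≈ 165.26 → 165.
Site K: 1103.39 ∈ [914.71, 1262.97] ↔ index [101, 150].
101 + (1103.39−914.71)·(150−101)/(1262.97−914.71) = 101 + 188.68·49/348.26 ≈ 127.55, so AQI = 128.
Site B: 1574.93 ∈ [1262.98, 1598.06] ↔ index [151, 200].
151 + (1574.93−1262.98)·(200−151)/(1598.06−1262.98) = 151 + 311.95·49/335.08 ≈ 196.62, so AQI = 197.
Site L: row 497.89–638.35 (AQI 51–75). (75−51)·(566.31−497.89)/(638.35−497.89) + 51 = 24·68.42/140.46 + 51 ≈ 62.69 → 63.
AQIs: Site M=29, Site J=165, Site K=128, Site B=197, Site L=63. Sum = 29 + 165 + 128 + 197 + 63 = 582.

582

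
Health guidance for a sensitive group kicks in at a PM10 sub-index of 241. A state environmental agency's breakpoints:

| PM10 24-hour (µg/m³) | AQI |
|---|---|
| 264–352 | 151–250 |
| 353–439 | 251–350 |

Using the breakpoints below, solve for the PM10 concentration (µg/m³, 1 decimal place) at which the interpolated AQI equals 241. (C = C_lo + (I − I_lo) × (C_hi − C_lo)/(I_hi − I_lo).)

AQI 241 lies in the 151–250 band, which corresponds to 264–352 µg/m³.
C = 264 + (241−151)×(352−264)/(250−151) = 264 + 90×88/99 ≈ 344.000 µg/m³ → 344.0 µg/m³ to 1 dp.

344.0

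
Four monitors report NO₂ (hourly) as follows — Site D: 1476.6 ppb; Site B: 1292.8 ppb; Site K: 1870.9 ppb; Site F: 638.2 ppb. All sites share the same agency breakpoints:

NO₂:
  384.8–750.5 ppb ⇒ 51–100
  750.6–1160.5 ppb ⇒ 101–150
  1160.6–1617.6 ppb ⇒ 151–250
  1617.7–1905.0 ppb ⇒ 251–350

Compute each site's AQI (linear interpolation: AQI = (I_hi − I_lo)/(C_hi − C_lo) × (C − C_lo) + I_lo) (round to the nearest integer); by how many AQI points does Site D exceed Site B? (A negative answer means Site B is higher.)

39

Site D 1476.6: bracket 1160.6–1617.6 → index 151–250; slope 99/457.0, offset 316.0.
AQI = 151 + 99/457.0·316.0 ≈ 219.46 ⇒ 219.
Site B 1292.8: bracket 1160.6–1617.6 → index 151–250; slope 99/457.0, offset 132.2.
AQI = 151 + 99/457.0·132.2 ≈ 179.64 ⇒ 180.
Site K: 1870.9 lies in 1617.7–1905.0, so I_lo=251, I_hi=350, C_lo=1617.7, C_hi=1905.0.
(350−251)/(1905.0−1617.7) × (1870.9−1617.7) + 251 = 99/287.3 × 253.2 + 251 ≈ 338.25 → 338.
Site F: 638.2 lies in 384.8–750.5, so I_lo=51, I_hi=100, C_lo=384.8, C_hi=750.5.
(100−51)/(750.5−384.8) × (638.2−384.8) + 51 = 49/365.7 × 253.4 + 51 ≈ 84.95 → 85.
AQIs: Site D=219, Site B=180, Site K=338, Site F=85. Site D (219) − Site B (180) = 39.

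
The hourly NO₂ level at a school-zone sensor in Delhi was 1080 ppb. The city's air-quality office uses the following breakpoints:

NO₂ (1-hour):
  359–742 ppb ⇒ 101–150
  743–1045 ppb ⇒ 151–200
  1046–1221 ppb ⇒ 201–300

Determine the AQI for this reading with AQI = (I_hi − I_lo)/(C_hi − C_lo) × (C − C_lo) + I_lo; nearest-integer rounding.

NO₂: row 1046–1221 (AQI 201–300). (300−201)·(1080−1046)/(1221−1046) + 201 = 99·34/175 + 201 ≈ 220.23 → 220.

220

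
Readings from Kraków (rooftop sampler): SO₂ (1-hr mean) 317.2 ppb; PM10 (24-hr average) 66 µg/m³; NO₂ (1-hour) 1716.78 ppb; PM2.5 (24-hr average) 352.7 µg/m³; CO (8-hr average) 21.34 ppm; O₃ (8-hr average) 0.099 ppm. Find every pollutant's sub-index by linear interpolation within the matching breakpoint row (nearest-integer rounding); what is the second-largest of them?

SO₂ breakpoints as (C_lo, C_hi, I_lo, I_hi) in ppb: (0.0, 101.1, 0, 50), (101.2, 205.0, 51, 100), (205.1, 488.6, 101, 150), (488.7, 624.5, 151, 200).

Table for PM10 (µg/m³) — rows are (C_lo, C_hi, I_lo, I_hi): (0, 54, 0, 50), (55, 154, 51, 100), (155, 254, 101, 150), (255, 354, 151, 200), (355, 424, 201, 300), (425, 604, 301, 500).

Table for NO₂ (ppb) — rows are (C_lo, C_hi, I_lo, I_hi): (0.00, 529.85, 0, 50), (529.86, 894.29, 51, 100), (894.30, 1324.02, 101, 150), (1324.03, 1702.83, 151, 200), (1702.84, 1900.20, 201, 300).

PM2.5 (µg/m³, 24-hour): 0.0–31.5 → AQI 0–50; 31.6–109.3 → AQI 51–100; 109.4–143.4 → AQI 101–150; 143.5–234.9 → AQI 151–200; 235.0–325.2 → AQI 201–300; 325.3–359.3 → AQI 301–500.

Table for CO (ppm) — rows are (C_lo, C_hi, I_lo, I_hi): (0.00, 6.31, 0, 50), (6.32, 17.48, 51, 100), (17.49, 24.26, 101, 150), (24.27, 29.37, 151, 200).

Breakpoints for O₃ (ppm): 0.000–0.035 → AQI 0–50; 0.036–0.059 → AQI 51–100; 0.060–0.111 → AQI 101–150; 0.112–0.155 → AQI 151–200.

208

SO₂ 317.2: bracket 205.1–488.6 → index 101–150; slope 49/283.5, offset 112.1.
AQI = 101 + 49/283.5·112.1 ≈ 120.38 ⇒ 120.
PM10: row 55–154 (AQI 51–100). (100−51)·(66−55)/(154−55) + 51 = 49·11/99 + 51 ≈ 56.44 → 56.
NO₂: row 1702.84–1900.20 (AQI 201–300). (300−201)·(1716.78−1702.84)/(1900.20−1702.84) + 201 = 99·13.94/197.36 + 201 ≈ 207.99 → 208.
PM2.5 352.7: bracket 325.3–359.3 → index 301–500; slope 199/34.0, offset 27.4.
AQI = 301 + 199/34.0·27.4 ≈ 461.37 ⇒ 461.
CO: 21.34 ∈ [17.49, 24.26] ↔ index [101, 150].
101 + (21.34−17.49)·(150−101)/(24.26−17.49) = 101 + 3.85·49/6.77 ≈ 128.87, so AQI = 129.
O₃: row 0.060–0.111 (AQI 101–150). (150−101)·(0.099−0.060)/(0.111−0.060) + 101 = 49·0.039/0.051 + 101 ≈ 138.47 → 138.
Sub-indices: SO₂→120, PM10→56, NO₂→208, PM2.5→461, CO→129, O₃→138. Ranked high→low: 461, 208, 138, 129, 120, 56. Second-highest sub-index = 208.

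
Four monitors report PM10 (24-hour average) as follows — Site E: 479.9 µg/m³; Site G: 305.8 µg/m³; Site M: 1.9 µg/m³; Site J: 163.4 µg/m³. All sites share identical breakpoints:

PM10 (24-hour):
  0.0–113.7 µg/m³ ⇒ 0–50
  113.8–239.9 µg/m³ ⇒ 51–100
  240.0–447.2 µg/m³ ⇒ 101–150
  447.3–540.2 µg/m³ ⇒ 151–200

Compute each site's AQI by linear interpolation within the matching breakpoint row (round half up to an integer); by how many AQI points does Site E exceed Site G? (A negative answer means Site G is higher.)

Site E 479.9: bracket 447.3–540.2 → index 151–200; slope 49/92.9, offset 32.6.
AQI = 151 + 49/92.9·32.6 ≈ 168.19 ⇒ 168.
Site G 305.8: bracket 240.0–447.2 → index 101–150; slope 49/207.2, offset 65.8.
AQI = 101 + 49/207.2·65.8 ≈ 116.56 ⇒ 117.
Site M: 1.9 ∈ [0.0, 113.7] ↔ index [0, 50].
0 + (1.9−0.0)·(50−0)/(113.7−0.0) = 0 + 1.9·50/113.7 ≈ 0.84, so AQI = 1.
Site J: row 113.8–239.9 (AQI 51–100). (100−51)·(163.4−113.8)/(239.9−113.8) + 51 = 49·49.6/126.1 + 51 ≈ 70.27 → 70.
AQIs: Site E=168, Site G=117, Site M=1, Site J=70. Site E (168) − Site G (117) = 51.

51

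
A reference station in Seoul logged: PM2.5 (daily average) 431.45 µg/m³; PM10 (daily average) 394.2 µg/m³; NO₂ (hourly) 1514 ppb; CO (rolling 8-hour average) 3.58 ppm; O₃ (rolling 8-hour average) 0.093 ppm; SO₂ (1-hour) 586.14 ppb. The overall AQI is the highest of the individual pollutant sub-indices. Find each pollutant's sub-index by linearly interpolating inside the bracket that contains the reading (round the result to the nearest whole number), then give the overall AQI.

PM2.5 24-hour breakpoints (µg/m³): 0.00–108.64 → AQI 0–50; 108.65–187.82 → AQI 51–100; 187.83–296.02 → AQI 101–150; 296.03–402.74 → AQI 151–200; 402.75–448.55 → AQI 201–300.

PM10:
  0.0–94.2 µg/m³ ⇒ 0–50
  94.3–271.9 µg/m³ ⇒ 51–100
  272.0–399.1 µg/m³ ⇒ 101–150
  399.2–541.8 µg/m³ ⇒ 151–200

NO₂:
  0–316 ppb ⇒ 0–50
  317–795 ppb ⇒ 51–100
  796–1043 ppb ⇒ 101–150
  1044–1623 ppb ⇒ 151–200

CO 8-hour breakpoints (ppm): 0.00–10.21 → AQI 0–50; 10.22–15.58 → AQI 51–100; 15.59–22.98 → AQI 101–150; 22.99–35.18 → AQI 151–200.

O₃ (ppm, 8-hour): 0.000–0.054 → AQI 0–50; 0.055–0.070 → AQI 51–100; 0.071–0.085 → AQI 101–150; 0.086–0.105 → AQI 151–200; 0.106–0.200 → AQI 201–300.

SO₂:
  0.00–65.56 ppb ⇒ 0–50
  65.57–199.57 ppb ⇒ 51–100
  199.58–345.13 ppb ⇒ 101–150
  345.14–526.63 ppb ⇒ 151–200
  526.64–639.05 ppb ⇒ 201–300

PM2.5: 431.45 ∈ [402.75, 448.55] ↔ index [201, 300].
201 + (431.45−402.75)·(300−201)/(448.55−402.75) = 201 + 28.70·99/45.80 ≈ 263.04, so AQI = 263.
PM10: row 272.0–399.1 (AQI 101–150). (150−101)·(394.2−272.0)/(399.1−272.0) + 101 = 49·122.2/127.1 + 101 ≈ 148.11 → 148.
NO₂: 1514 lies in 1044–1623, so I_lo=151, I_hi=200, C_lo=1044, C_hi=1623.
(200−151)/(1623−1044) × (1514−1044) + 151 = 49/579 × 470 + 151 ≈ 190.78 → 191.
CO: 3.58 ∈ [0.00, 10.21] ↔ index [0, 50].
0 + (3.58−0.00)·(50−0)/(10.21−0.00) = 0 + 3.58·50/10.21 ≈ 17.53, so AQI = 18.
O₃: 0.093 lies in 0.086–0.105, so I_lo=151, I_hi=200, C_lo=0.086, C_hi=0.105.
(200−151)/(0.105−0.086) × (0.093−0.086) + 151 = 49/0.019 × 0.007 + 151 ≈ 169.05 → 169.
SO₂: 586.14 lies in 526.64–639.05, so I_lo=201, I_hi=300, C_lo=526.64, C_hi=639.05.
(300−201)/(639.05−526.64) × (586.14−526.64) + 201 = 99/112.41 × 59.50 + 201 ≈ 253.40 → 253.
Sub-indices: PM2.5→263, PM10→148, NO₂→191, CO→18, O₃→169, SO₂→253. Overall AQI = max = 263; dominant pollutant is PM2.5.
AQI 263: Very Unhealthy.

263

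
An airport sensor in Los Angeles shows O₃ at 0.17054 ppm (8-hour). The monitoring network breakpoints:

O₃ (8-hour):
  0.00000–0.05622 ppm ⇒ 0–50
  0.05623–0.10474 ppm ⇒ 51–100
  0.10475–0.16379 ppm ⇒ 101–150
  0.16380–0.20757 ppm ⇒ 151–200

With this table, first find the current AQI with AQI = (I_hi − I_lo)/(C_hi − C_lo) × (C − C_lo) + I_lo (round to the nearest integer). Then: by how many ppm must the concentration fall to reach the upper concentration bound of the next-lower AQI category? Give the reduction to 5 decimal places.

0.00675

O₃ 0.17054: bracket 0.16380–0.20757 → index 151–200; slope 49/0.04377, offset 0.00674.
AQI = 151 + 49/0.04377·0.00674 ≈ 158.55 ⇒ 159.
Current AQI 159 is in the Unhealthy range (151–200). The next-lower category tops out at AQI 150, whose upper concentration bound is 0.16379 ppm.
Reduction needed = 0.17054 − 0.16379 = 0.00675 ppm.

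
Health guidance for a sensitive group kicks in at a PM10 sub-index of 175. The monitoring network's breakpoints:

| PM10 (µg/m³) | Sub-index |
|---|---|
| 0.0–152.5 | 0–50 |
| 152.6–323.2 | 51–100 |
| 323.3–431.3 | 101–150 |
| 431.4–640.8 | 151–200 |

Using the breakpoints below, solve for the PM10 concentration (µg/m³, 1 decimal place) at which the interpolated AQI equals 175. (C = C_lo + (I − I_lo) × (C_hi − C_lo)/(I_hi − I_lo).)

AQI 175 lies in the 151–200 band, which corresponds to 431.4–640.8 µg/m³.
C = 431.4 + (175−151)×(640.8−431.4)/(200−151) = 431.4 + 24×209.4/49 ≈ 533.963 µg/m³ → 534.0 µg/m³ to 1 dp.

534.0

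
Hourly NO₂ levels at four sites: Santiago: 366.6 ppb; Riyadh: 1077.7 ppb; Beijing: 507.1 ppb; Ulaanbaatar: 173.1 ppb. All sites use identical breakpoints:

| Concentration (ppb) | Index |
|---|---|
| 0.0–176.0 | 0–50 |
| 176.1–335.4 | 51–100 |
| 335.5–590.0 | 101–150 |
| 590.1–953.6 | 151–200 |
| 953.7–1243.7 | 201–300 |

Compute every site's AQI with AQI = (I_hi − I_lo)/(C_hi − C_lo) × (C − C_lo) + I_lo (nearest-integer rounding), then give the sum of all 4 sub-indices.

Santiago: row 335.5–590.0 (AQI 101–150). (150−101)·(366.6−335.5)/(590.0−335.5) + 101 = 49·31.1/254.5 + 101 ≈ 106.99 → 107.
Riyadh: 1077.7 lies in 953.7–1243.7, so I_lo=201, I_hi=300, C_lo=953.7, C_hi=1243.7.
(300−201)/(1243.7−953.7) × (1077.7−953.7) + 201 = 99/290.0 × 124.0 + 201 ≈ 243.33 → 243.
Beijing: 507.1 lies in 335.5–590.0, so I_lo=101, I_hi=150, C_lo=335.5, C_hi=590.0.
(150−101)/(590.0−335.5) × (507.1−335.5) + 101 = 49/254.5 × 171.6 + 101 ≈ 134.04 → 134.
Ulaanbaatar: row 0.0–176.0 (AQI 0–50). (50−0)·(173.1−0.0)/(176.0−0.0) + 0 = 50·173.1/176.0 + 0 ≈ 49.18 → 49.
AQIs: Santiago=107, Riyadh=243, Beijing=134, Ulaanbaatar=49. Sum = 107 + 243 + 134 + 49 = 533.

533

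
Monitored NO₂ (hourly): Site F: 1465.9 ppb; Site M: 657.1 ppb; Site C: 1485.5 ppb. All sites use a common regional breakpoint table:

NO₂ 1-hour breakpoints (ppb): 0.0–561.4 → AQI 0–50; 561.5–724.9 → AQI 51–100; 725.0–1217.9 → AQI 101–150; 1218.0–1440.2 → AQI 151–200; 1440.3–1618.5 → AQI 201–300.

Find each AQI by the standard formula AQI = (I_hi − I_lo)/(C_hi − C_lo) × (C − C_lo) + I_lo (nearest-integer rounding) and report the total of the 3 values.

521

Site F 1465.9: bracket 1440.3–1618.5 → index 201–300; slope 99/178.2, offset 25.6.
AQI = 201 + 99/178.2·25.6 ≈ 215.22 ⇒ 215.
Site M: 657.1 ∈ [561.5, 724.9] ↔ index [51, 100].
51 + (657.1−561.5)·(100−51)/(724.9−561.5) = 51 + 95.6·49/163.4 ≈ 79.67, so AQI = 80.
Site C: 1485.5 ∈ [1440.3, 1618.5] ↔ index [201, 300].
201 + (1485.5−1440.3)·(300−201)/(1618.5−1440.3) = 201 + 45.2·99/178.2 ≈ 226.11, so AQI = 226.
AQIs: Site F=215, Site M=80, Site C=226. Sum = 215 + 80 + 226 = 521.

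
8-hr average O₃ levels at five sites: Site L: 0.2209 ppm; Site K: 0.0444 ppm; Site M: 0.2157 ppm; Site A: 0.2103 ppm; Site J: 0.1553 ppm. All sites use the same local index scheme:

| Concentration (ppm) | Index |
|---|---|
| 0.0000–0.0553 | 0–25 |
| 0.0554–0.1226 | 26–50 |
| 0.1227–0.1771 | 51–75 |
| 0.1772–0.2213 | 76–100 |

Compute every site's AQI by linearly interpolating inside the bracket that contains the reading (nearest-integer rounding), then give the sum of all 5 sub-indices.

376

Site L: 0.2209 ∈ [0.1772, 0.2213] ↔ index [76, 100].
76 + (0.2209−0.1772)·(100−76)/(0.2213−0.1772) = 76 + 0.0437·24/0.0441 ≈ 99.78, so AQI = 100.
Site K: 0.0444 lies in 0.0000–0.0553, so I_lo=0, I_hi=25, C_lo=0.0000, C_hi=0.0553.
(25−0)/(0.0553−0.0000) × (0.0444−0.0000) + 0 = 25/0.0553 × 0.0444 + 0 ≈ 20.07 → 20.
Site M: row 0.1772–0.2213 (AQI 76–100). (100−76)·(0.2157−0.1772)/(0.2213−0.1772) + 76 = 24·0.0385/0.0441 + 76 ≈ 96.95 → 97.
Site A: 0.2103 ∈ [0.1772, 0.2213] ↔ index [76, 100].
76 + (0.2103−0.1772)·(100−76)/(0.2213−0.1772) = 76 + 0.0331·24/0.0441 ≈ 94.01, so AQI = 94.
Site J 0.1553: bracket 0.1227–0.1771 → index 51–75; slope 24/0.0544, offset 0.0326.
AQI = 51 + 24/0.0544·0.0326 ≈ 65.38 ⇒ 65.
AQIs: Site L=100, Site K=20, Site M=97, Site A=94, Site J=65. Sum = 100 + 20 + 97 + 94 + 65 = 376.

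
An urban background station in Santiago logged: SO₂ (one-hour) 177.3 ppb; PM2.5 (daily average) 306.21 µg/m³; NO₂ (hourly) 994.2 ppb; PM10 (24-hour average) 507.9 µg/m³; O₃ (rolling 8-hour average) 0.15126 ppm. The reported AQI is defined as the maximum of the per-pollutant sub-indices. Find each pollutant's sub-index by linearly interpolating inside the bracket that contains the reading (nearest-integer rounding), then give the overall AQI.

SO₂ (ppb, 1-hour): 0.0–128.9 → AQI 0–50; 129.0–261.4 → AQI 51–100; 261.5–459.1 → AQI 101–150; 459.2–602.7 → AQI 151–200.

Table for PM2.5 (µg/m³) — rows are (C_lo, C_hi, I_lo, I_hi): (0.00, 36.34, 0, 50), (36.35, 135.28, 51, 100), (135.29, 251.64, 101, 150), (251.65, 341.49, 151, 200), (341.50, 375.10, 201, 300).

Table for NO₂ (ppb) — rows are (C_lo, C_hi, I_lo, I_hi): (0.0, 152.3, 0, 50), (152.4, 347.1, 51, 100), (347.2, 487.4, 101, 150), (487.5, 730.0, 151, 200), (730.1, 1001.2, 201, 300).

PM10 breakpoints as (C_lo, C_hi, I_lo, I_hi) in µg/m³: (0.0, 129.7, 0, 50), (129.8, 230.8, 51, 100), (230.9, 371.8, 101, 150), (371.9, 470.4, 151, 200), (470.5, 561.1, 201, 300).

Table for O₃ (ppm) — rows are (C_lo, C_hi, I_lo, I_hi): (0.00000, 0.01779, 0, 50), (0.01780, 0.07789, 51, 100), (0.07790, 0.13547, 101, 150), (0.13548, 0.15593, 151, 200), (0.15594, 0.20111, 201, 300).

297

SO₂: 177.3 ∈ [129.0, 261.4] ↔ index [51, 100].
51 + (177.3−129.0)·(100−51)/(261.4−129.0) = 51 + 48.3·49/132.4 ≈ 68.88, so AQI = 69.
PM2.5: 306.21 lies in 251.65–341.49, so I_lo=151, I_hi=200, C_lo=251.65, C_hi=341.49.
(200−151)/(341.49−251.65) × (306.21−251.65) + 151 = 49/89.84 × 54.56 + 151 ≈ 180.76 → 181.
NO₂: 994.2 lies in 730.1–1001.2, so I_lo=201, I_hi=300, C_lo=730.1, C_hi=1001.2.
(300−201)/(1001.2−730.1) × (994.2−730.1) + 201 = 99/271.1 × 264.1 + 201 ≈ 297.44 → 297.
PM10: 507.9 ∈ [470.5, 561.1] ↔ index [201, 300].
201 + (507.9−470.5)·(300−201)/(561.1−470.5) = 201 + 37.4·99/90.6 ≈ 241.87, so AQI = 242.
O₃: 0.15126 lies in 0.13548–0.15593, so I_lo=151, I_hi=200, C_lo=0.13548, C_hi=0.15593.
(200−151)/(0.15593−0.13548) × (0.15126−0.13548) + 151 = 49/0.02045 × 0.01578 + 151 ≈ 188.81 → 189.
Sub-indices: SO₂→69, PM2.5→181, NO₂→297, PM10→242, O₃→189. Overall AQI = max = 297; dominant pollutant is NO₂.
AQI 297: Very Unhealthy.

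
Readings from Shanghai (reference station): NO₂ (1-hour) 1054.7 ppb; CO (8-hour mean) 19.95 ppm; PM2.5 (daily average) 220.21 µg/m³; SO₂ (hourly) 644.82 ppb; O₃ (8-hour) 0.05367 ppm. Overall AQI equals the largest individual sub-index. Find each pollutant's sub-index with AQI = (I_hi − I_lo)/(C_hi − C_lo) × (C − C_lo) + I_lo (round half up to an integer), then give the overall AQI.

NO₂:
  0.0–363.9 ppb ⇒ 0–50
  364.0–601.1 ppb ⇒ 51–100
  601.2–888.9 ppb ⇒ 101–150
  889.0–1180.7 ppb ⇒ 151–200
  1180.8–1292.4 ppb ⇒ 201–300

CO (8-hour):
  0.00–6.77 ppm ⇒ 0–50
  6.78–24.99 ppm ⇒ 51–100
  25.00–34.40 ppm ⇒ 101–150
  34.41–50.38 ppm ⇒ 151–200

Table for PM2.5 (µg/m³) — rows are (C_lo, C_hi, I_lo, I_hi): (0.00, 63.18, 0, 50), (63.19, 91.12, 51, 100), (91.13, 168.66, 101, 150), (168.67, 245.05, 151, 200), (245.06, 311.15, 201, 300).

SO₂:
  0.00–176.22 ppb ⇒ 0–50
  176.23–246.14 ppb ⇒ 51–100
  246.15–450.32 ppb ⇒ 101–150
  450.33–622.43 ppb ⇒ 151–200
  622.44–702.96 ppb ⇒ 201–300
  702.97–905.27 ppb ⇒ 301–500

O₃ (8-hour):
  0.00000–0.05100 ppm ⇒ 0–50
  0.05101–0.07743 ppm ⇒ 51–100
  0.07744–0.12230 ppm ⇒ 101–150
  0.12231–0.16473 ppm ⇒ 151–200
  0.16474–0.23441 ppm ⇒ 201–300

NO₂: 1054.7 ∈ [889.0, 1180.7] ↔ index [151, 200].
151 + (1054.7−889.0)·(200−151)/(1180.7−889.0) = 151 + 165.7·49/291.7 ≈ 178.83, so AQI = 179.
CO 19.95: bracket 6.78–24.99 → index 51–100; slope 49/18.21, offset 13.17.
AQI = 51 + 49/18.21·13.17 ≈ 86.44 ⇒ 86.
PM2.5 220.21: bracket 168.67–245.05 → index 151–200; slope 49/76.38, offset 51.54.
AQI = 151 + 49/76.38·51.54 ≈ 184.06 ⇒ 184.
SO₂: 644.82 lies in 622.44–702.96, so I_lo=201, I_hi=300, C_lo=622.44, C_hi=702.96.
(300−201)/(702.96−622.44) × (644.82−622.44) + 201 = 99/80.52 × 22.38 + 201 ≈ 228.52 → 229.
O₃: 0.05367 ∈ [0.05101, 0.07743] ↔ index [51, 100].
51 + (0.05367−0.05101)·(100−51)/(0.07743−0.05101) = 51 + 0.00266·49/0.02642 ≈ 55.93, so AQI = 56.
Sub-indices: NO₂→179, CO→86, PM2.5→184, SO₂→229, O₃→56. Overall AQI = max = 229; dominant pollutant is SO₂.

229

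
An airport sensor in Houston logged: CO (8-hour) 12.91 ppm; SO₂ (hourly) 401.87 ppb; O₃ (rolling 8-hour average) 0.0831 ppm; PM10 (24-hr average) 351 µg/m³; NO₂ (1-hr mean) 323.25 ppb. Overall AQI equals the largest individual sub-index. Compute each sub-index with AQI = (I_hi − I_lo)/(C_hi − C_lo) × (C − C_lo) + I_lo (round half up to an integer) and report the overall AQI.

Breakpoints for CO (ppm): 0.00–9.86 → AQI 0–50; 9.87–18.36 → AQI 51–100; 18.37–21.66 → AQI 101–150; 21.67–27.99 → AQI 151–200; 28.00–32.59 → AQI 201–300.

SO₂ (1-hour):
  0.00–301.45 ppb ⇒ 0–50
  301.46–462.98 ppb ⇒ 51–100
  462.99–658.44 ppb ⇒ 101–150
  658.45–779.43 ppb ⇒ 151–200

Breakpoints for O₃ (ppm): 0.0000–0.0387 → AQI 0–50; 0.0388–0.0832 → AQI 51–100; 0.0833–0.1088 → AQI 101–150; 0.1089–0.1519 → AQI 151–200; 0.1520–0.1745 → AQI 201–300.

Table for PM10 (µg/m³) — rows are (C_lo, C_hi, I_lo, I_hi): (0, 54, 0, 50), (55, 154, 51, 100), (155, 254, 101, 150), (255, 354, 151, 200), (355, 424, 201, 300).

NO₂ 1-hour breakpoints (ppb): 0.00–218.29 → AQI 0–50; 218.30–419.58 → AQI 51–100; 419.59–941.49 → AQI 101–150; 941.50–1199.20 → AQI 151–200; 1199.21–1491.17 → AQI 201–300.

199

CO: 12.91 ∈ [9.87, 18.36] ↔ index [51, 100].
51 + (12.91−9.87)·(100−51)/(18.36−9.87) = 51 + 3.04·49/8.49 ≈ 68.55, so AQI = 69.
SO₂ 401.87: bracket 301.46–462.98 → index 51–100; slope 49/161.52, offset 100.41.
AQI = 51 + 49/161.52·100.41 ≈ 81.46 ⇒ 81.
O₃: 0.0831 lies in 0.0388–0.0832, so I_lo=51, I_hi=100, C_lo=0.0388, C_hi=0.0832.
(100−51)/(0.0832−0.0388) × (0.0831−0.0388) + 51 = 49/0.0444 × 0.0443 + 51 ≈ 99.89 → 100.
PM10: row 255–354 (AQI 151–200). (200−151)·(351−255)/(354−255) + 151 = 49·96/99 + 151 ≈ 198.52 → 199.
NO₂: 323.25 ∈ [218.30, 419.58] ↔ index [51, 100].
51 + (323.25−218.30)·(100−51)/(419.58−218.30) = 51 + 104.95·49/201.28 ≈ 76.55, so AQI = 77.
Sub-indices: CO→69, SO₂→81, O₃→100, PM10→199, NO₂→77. Overall AQI = max = 199; dominant pollutant is PM10.
AQI 199: Unhealthy.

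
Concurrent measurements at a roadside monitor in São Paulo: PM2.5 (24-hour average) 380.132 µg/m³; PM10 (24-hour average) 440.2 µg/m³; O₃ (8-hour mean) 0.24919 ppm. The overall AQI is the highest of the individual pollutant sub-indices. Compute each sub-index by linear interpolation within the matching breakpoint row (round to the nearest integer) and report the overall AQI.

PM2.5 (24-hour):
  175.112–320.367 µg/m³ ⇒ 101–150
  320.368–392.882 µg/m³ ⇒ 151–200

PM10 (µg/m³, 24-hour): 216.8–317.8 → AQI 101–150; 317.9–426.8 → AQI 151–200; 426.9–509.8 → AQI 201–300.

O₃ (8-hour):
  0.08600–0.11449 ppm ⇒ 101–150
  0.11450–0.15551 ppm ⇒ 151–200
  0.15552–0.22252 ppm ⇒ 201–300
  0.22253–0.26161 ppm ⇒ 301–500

PM2.5: 380.132 lies in 320.368–392.882, so I_lo=151, I_hi=200, C_lo=320.368, C_hi=392.882.
(200−151)/(392.882−320.368) × (380.132−320.368) + 151 = 49/72.514 × 59.764 + 151 ≈ 191.38 → 191.
PM10 440.2: bracket 426.9–509.8 → index 201–300; slope 99/82.9, offset 13.3.
AQI = 201 + 99/82.9·13.3 ≈ 216.88 ⇒ 217.
O₃: 0.24919 lies in 0.22253–0.26161, so I_lo=301, I_hi=500, C_lo=0.22253, C_hi=0.26161.
(500−301)/(0.26161−0.22253) × (0.24919−0.22253) + 301 = 199/0.03908 × 0.02666 + 301 ≈ 436.76 → 437.
Sub-indices: PM2.5→191, PM10→217, O₃→437. Overall AQI = max = 437; dominant pollutant is O₃.

437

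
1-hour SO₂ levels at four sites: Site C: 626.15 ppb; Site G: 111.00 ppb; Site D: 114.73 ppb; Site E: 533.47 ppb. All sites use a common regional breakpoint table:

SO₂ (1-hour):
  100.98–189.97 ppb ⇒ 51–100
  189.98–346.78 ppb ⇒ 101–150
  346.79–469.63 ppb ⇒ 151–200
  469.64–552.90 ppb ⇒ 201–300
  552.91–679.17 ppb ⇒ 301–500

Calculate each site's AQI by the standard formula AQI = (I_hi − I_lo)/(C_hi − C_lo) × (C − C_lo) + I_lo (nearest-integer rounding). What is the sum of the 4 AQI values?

809

Site C: 626.15 lies in 552.91–679.17, so I_lo=301, I_hi=500, C_lo=552.91, C_hi=679.17.
(500−301)/(679.17−552.91) × (626.15−552.91) + 301 = 199/126.26 × 73.24 + 301 ≈ 416.43 → 416.
Site G: 111.00 lies in 100.98–189.97, so I_lo=51, I_hi=100, C_lo=100.98, C_hi=189.97.
(100−51)/(189.97−100.98) × (111.00−100.98) + 51 = 49/88.99 × 10.02 + 51 ≈ 56.52 → 57.
Site D: 114.73 ∈ [100.98, 189.97] ↔ index [51, 100].
51 + (114.73−100.98)·(100−51)/(189.97−100.98) = 51 + 13.75·49/88.99 ≈ 58.57, so AQI = 59.
Site E: 533.47 lies in 469.64–552.90, so I_lo=201, I_hi=300, C_lo=469.64, C_hi=552.90.
(300−201)/(552.90−469.64) × (533.47−469.64) + 201 = 99/83.26 × 63.83 + 201 ≈ 276.90 → 277.
AQIs: Site C=416, Site G=57, Site D=59, Site E=277. Sum = 416 + 57 + 59 + 277 = 809.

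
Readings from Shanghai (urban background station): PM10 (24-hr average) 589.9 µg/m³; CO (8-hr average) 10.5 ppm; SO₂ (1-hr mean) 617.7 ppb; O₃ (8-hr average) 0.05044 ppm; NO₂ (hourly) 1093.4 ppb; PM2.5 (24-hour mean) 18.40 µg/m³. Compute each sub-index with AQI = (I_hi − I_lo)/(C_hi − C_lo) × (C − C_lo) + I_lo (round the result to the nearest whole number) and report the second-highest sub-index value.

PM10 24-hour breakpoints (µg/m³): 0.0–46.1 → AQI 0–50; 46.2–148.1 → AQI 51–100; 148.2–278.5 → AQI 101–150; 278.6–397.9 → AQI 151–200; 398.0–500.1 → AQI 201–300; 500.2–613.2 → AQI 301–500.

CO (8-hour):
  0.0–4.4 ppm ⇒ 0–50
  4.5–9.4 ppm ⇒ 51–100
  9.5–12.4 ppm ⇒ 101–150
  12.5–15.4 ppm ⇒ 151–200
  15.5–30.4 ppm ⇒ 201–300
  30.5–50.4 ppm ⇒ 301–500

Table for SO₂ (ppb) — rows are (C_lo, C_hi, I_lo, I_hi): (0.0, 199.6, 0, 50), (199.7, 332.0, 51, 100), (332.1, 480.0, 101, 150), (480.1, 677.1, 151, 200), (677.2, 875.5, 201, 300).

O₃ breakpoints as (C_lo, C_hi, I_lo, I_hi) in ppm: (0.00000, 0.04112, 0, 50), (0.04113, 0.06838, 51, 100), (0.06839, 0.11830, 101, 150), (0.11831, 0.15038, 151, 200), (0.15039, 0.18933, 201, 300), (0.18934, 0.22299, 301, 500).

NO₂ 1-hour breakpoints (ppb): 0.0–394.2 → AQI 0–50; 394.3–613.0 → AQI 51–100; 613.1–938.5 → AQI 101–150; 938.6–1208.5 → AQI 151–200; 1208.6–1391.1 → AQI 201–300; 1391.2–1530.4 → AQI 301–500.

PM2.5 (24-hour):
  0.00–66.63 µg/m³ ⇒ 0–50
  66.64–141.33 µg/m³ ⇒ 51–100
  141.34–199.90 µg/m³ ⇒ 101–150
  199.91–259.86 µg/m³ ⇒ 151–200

185

PM10: 589.9 ∈ [500.2, 613.2] ↔ index [301, 500].
301 + (589.9−500.2)·(500−301)/(613.2−500.2) = 301 + 89.7·199/113.0 ≈ 458.97, so AQI = 459.
CO: 10.5 ∈ [9.5, 12.4] ↔ index [101, 150].
101 + (10.5−9.5)·(150−101)/(12.4−9.5) = 101 + 1.0·49/2.9 ≈ 117.90, so AQI = 118.
SO₂: row 480.1–677.1 (AQI 151–200). (200−151)·(617.7−480.1)/(677.1−480.1) + 151 = 49·137.6/197.0 + 151 ≈ 185.23 → 185.
O₃: row 0.04113–0.06838 (AQI 51–100). (100−51)·(0.05044−0.04113)/(0.06838−0.04113) + 51 = 49·0.00931/0.02725 + 51 ≈ 67.74 → 68.
NO₂ 1093.4: bracket 938.6–1208.5 → index 151–200; slope 49/269.9, offset 154.8.
AQI = 151 + 49/269.9·154.8 ≈ 179.10 ⇒ 179.
PM2.5: 18.40 ∈ [0.00, 66.63] ↔ index [0, 50].
0 + (18.40−0.00)·(50−0)/(66.63−0.00) = 0 + 18.40·50/66.63 ≈ 13.81, so AQI = 14.
Sub-indices: PM10→459, CO→118, SO₂→185, O₃→68, NO₂→179, PM2.5→14. Ranked high→low: 459, 185, 179, 118, 68, 14. Second-highest sub-index = 185.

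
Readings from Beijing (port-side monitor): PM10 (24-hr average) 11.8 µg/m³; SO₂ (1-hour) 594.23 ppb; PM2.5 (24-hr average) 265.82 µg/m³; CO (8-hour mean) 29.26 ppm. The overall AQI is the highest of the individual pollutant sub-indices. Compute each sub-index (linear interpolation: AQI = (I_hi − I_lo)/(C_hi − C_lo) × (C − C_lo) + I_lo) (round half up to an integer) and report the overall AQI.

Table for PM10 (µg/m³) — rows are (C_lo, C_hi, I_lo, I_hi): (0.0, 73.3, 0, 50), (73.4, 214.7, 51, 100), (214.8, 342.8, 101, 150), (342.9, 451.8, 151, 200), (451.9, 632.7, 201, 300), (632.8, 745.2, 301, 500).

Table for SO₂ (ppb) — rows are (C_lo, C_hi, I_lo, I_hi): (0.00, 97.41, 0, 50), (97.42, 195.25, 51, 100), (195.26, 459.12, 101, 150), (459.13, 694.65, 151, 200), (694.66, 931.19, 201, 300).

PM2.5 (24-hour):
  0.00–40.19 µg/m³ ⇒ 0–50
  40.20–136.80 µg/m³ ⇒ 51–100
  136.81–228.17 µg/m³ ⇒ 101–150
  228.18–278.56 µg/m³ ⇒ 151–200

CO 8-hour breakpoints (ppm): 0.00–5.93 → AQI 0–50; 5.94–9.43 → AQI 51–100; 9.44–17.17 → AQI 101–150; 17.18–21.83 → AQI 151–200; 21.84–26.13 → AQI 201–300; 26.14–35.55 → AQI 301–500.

PM10: row 0.0–73.3 (AQI 0–50). (50−0)·(11.8−0.0)/(73.3−0.0) + 0 = 50·11.8/73.3 + 0 ≈ 8.05 → 8.
SO₂: 594.23 lies in 459.13–694.65, so I_lo=151, I_hi=200, C_lo=459.13, C_hi=694.65.
(200−151)/(694.65−459.13) × (594.23−459.13) + 151 = 49/235.52 × 135.10 + 151 ≈ 179.11 → 179.
PM2.5: row 228.18–278.56 (AQI 151–200). (200−151)·(265.82−228.18)/(278.56−228.18) + 151 = 49·37.64/50.38 + 151 ≈ 187.61 → 188.
CO 29.26: bracket 26.14–35.55 → index 301–500; slope 199/9.41, offset 3.12.
AQI = 301 + 199/9.41·3.12 ≈ 366.98 ⇒ 367.
Sub-indices: PM10→8, SO₂→179, PM2.5→188, CO→367. Overall AQI = max = 367; dominant pollutant is CO.

367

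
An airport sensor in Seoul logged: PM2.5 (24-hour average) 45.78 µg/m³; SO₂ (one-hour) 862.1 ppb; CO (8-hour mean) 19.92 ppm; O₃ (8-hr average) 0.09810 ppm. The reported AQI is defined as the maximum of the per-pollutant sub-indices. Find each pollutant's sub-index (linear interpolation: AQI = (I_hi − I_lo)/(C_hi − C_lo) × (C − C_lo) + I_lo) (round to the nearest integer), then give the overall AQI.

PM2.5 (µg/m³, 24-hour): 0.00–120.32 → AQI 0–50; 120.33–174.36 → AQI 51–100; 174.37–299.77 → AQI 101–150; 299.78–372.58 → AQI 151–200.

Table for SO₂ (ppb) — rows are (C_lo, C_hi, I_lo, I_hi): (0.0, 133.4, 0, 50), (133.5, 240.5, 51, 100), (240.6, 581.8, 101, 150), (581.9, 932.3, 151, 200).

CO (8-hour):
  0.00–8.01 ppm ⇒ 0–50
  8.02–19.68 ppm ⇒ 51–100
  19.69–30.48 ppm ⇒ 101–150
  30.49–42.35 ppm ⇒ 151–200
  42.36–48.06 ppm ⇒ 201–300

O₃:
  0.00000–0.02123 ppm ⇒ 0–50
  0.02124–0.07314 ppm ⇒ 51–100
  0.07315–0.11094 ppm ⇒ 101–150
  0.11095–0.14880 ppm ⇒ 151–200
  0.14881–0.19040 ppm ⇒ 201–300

190

PM2.5 45.78: bracket 0.00–120.32 → index 0–50; slope 50/120.32, offset 45.78.
AQI = 0 + 50/120.32·45.78 ≈ 19.02 ⇒ 19.
SO₂: 862.1 lies in 581.9–932.3, so I_lo=151, I_hi=200, C_lo=581.9, C_hi=932.3.
(200−151)/(932.3−581.9) × (862.1−581.9) + 151 = 49/350.4 × 280.2 + 151 ≈ 190.18 → 190.
CO 19.92: bracket 19.69–30.48 → index 101–150; slope 49/10.79, offset 0.23.
AQI = 101 + 49/10.79·0.23 ≈ 102.04 ⇒ 102.
O₃ 0.09810: bracket 0.07315–0.11094 → index 101–150; slope 49/0.03779, offset 0.02495.
AQI = 101 + 49/0.03779·0.02495 ≈ 133.35 ⇒ 133.
Sub-indices: PM2.5→19, SO₂→190, CO→102, O₃→133. Overall AQI = max = 190; dominant pollutant is SO₂.
AQI 190: Unhealthy.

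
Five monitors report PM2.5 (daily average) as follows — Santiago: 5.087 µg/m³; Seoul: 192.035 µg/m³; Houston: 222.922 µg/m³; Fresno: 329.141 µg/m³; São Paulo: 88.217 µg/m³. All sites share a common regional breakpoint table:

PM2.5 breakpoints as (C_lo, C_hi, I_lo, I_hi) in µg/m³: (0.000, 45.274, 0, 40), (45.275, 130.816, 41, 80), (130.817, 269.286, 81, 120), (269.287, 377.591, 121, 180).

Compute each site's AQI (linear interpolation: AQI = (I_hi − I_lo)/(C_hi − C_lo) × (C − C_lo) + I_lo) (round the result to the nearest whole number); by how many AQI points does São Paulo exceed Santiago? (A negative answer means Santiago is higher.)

57

Santiago 5.087: bracket 0.000–45.274 → index 0–40; slope 40/45.274, offset 5.087.
AQI = 0 + 40/45.274·5.087 ≈ 4.49 ⇒ 4.
Seoul 192.035: bracket 130.817–269.286 → index 81–120; slope 39/138.469, offset 61.218.
AQI = 81 + 39/138.469·61.218 ≈ 98.24 ⇒ 98.
Houston: 222.922 ∈ [130.817, 269.286] ↔ index [81, 120].
81 + (222.922−130.817)·(120−81)/(269.286−130.817) = 81 + 92.105·39/138.469 ≈ 106.94, so AQI = 107.
Fresno: 329.141 ∈ [269.287, 377.591] ↔ index [121, 180].
121 + (329.141−269.287)·(180−121)/(377.591−269.287) = 121 + 59.854·59/108.304 ≈ 153.61, so AQI = 154.
São Paulo: row 45.275–130.816 (AQI 41–80). (80−41)·(88.217−45.275)/(130.816−45.275) + 41 = 39·42.942/85.541 + 41 ≈ 60.58 → 61.
AQIs: Santiago=4, Seoul=98, Houston=107, Fresno=154, São Paulo=61. São Paulo (61) − Santiago (4) = 57.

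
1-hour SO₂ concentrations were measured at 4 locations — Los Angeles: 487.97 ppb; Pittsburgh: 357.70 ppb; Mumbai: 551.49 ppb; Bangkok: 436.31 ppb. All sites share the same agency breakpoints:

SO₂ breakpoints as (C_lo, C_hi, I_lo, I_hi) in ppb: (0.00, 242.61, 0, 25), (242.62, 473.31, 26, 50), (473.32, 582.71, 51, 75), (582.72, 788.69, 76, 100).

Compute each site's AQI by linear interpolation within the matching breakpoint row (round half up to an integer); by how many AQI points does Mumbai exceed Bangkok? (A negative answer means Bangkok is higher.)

22

Los Angeles: 487.97 ∈ [473.32, 582.71] ↔ index [51, 75].
51 + (487.97−473.32)·(75−51)/(582.71−473.32) = 51 + 14.65·24/109.39 ≈ 54.21, so AQI = 54.
Pittsburgh: 357.70 ∈ [242.62, 473.31] ↔ index [26, 50].
26 + (357.70−242.62)·(50−26)/(473.31−242.62) = 26 + 115.08·24/230.69 ≈ 37.97, so AQI = 38.
Mumbai: 551.49 lies in 473.32–582.71, so I_lo=51, I_hi=75, C_lo=473.32, C_hi=582.71.
(75−51)/(582.71−473.32) × (551.49−473.32) + 51 = 24/109.39 × 78.17 + 51 ≈ 68.15 → 68.
Bangkok: 436.31 ∈ [242.62, 473.31] ↔ index [26, 50].
26 + (436.31−242.62)·(50−26)/(473.31−242.62) = 26 + 193.69·24/230.69 ≈ 46.15, so AQI = 46.
AQIs: Los Angeles=54, Pittsburgh=38, Mumbai=68, Bangkok=46. Mumbai (68) − Bangkok (46) = 22.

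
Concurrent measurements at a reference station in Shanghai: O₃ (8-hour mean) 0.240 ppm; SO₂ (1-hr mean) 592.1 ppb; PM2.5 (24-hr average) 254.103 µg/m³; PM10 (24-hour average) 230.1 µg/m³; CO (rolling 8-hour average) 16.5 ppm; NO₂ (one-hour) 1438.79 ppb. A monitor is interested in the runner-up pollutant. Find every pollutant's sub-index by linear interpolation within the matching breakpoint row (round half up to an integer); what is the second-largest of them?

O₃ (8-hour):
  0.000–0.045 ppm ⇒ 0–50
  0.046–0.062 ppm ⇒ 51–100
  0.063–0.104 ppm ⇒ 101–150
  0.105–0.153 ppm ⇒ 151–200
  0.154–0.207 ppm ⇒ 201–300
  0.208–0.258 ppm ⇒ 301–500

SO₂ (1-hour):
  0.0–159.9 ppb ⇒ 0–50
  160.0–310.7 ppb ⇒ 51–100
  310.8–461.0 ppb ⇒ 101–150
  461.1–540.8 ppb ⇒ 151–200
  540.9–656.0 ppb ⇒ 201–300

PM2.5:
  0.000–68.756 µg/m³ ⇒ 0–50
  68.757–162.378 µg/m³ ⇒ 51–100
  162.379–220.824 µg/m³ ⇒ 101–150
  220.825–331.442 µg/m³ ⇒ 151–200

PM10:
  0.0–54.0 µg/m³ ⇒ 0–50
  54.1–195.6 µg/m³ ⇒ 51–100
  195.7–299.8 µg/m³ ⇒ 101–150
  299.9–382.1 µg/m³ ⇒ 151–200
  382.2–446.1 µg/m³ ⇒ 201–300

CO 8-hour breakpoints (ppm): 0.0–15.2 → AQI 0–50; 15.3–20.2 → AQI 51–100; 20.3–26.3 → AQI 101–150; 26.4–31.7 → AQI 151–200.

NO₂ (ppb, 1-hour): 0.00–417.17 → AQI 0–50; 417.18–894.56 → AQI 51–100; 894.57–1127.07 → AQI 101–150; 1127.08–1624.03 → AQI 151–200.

O₃: 0.240 lies in 0.208–0.258, so I_lo=301, I_hi=500, C_lo=0.208, C_hi=0.258.
(500−301)/(0.258−0.208) × (0.240−0.208) + 301 = 199/0.050 × 0.032 + 301 ≈ 428.36 → 428.
SO₂: 592.1 lies in 540.9–656.0, so I_lo=201, I_hi=300, C_lo=540.9, C_hi=656.0.
(300−201)/(656.0−540.9) × (592.1−540.9) + 201 = 99/115.1 × 51.2 + 201 ≈ 245.04 → 245.
PM2.5 254.103: bracket 220.825–331.442 → index 151–200; slope 49/110.617, offset 33.278.
AQI = 151 + 49/110.617·33.278 ≈ 165.74 ⇒ 166.
PM10 230.1: bracket 195.7–299.8 → index 101–150; slope 49/104.1, offset 34.4.
AQI = 101 + 49/104.1·34.4 ≈ 117.19 ⇒ 117.
CO: 16.5 ∈ [15.3, 20.2] ↔ index [51, 100].
51 + (16.5−15.3)·(100−51)/(20.2−15.3) = 51 + 1.2·49/4.9 ≈ 63.00, so AQI = 63.
NO₂: 1438.79 ∈ [1127.08, 1624.03] ↔ index [151, 200].
151 + (1438.79−1127.08)·(200−151)/(1624.03−1127.08) = 151 + 311.71·49/496.95 ≈ 181.74, so AQI = 182.
Sub-indices: O₃→428, SO₂→245, PM2.5→166, PM10→117, CO→63, NO₂→182. Ranked high→low: 428, 245, 182, 166, 117, 63. Second-highest sub-index = 245.

245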